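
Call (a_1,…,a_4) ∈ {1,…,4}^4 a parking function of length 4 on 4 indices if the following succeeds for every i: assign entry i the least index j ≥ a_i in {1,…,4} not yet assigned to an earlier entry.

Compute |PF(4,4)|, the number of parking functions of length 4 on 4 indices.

|PF(4,4)| = (5−4)·5^(4−1) = 1×125 = 125 (Pollak)
E.g. (1,1,2,2) → sorted (1,1,2,2): b_i ≤ i ∀i, a PF.

125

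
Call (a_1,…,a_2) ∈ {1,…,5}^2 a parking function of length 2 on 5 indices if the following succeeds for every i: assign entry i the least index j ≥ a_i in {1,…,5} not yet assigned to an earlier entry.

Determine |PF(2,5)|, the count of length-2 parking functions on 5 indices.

#PF = (5−2+1)·(5+1)^(2−1) = 4 · 6 = 24 (Konheim–Weiss)
E.g. (4,4) → sorted (4,4): b_i ≤ 3+i ∀i, a PF.

24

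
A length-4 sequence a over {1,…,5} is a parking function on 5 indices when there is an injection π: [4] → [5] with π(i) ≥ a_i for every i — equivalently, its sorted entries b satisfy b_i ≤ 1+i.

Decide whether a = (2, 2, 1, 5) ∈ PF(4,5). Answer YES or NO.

YES

Sorted: b = (1, 2, 2, 5).
  b_1=1 ≤ 2
  b_2=2 ≤ 3
  b_3=2 ≤ 4
  b_4=5 ≤ 5
All bounds hold ⇒ YES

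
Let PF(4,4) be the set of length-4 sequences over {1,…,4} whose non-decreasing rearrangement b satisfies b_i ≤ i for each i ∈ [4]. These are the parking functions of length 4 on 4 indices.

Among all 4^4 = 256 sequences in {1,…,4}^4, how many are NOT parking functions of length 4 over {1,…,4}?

131

Count = 1·5^3 = 1 · 125 = 125 [KW]
Check (4,4,2,3) → sorted (2,3,4,4): b_1=2>1, not a PF.
Total 256; non-PF = 256−125 = 131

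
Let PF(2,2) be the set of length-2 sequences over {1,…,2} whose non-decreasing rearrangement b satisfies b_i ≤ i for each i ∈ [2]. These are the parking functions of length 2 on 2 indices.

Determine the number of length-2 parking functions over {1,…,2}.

|PF| = (3−2)·3^(2−1) = 1 · 3 = 3 (Konheim–Weiss)
Example (1,2) → sorted (1,2): b_i ≤ i ∀i, a PF.

3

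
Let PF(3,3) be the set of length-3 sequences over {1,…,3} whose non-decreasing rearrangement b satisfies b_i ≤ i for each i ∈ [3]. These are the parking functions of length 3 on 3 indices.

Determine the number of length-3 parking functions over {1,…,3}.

|PF(3,3)| = (4−3)·4^(3−1) = 1 · 16 = 16
Example (1,2,3) → sorted (1,2,3): b_i ≤ i ∀i, a PF.

16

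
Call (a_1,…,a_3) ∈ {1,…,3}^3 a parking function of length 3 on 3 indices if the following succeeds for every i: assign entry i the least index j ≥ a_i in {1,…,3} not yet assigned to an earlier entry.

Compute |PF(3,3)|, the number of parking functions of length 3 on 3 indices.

16

|PF| = 1·4^2 = 1·16 = 16
E.g. (1,1,2) → sorted (1,1,2): b_i ≤ i ∀i, a PF.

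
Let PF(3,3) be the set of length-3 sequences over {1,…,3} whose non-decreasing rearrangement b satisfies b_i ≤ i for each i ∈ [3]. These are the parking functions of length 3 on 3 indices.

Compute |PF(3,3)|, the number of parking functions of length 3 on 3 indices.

16

#PF = (4−3)·4^(3−1) = 1·16 = 16 [KW]
Example (2,1,2) → sorted (1,2,2): b_i ≤ i ∀i, a PF.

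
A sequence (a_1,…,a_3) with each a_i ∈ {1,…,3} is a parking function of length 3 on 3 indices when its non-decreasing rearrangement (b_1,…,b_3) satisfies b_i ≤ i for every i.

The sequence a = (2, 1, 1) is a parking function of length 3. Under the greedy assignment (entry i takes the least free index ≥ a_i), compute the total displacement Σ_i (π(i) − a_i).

2

Σπ = 6 ({1..3} each once); Σa = 2+1+1 = 4; disp = 6−4 = 2.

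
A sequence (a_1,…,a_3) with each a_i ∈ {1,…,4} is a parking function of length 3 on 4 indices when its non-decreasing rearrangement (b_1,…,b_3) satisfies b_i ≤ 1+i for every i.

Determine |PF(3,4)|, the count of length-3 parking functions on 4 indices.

|PF| = 2·5^2 = 2·25 = 50
Check (2,4,1) → sorted (1,2,4): b_i ≤ 1+i ∀i, a PF.

50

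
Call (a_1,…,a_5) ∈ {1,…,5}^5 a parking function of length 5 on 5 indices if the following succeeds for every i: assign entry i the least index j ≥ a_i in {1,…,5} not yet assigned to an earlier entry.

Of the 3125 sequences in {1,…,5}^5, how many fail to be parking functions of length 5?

|PF| = (6−5)·6^(5−1) = 1×1296 = 1296
Example (5,4,3,5,4) → sorted (3,4,4,5,5): b_1=3>1, not a PF.
So 3125 − 1296 = 1829 fail.

1829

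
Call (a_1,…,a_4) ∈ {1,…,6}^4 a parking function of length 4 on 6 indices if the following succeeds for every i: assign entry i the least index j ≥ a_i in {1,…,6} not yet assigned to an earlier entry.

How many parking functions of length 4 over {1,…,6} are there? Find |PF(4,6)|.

|PF(4,6)| = 3·7^3 = 3·343 = 1029 [KW]
One tuple (4,3,5,5) → sorted (3,4,5,5): b_i ≤ 2+i ∀i, a PF.

1029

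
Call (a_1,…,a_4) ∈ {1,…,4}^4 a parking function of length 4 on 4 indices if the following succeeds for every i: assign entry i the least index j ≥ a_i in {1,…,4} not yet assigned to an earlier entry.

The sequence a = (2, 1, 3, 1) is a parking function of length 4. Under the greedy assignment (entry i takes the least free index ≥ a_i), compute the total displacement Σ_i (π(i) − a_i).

Σπ(i) = 1+…+4 = 10; Σa = 2+1+3+1 = 7; disp = 10−7 = 3.

3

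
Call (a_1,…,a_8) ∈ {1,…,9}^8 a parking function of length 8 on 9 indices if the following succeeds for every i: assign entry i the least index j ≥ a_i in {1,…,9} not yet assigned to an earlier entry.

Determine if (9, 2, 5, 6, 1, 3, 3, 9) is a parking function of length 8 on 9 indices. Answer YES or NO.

Order a: b = (1, 2, 3, 3, 5, 6, 9, 9).
  b_1=1 ≤ 2
  b_2=2 ≤ 3
  b_3=3 ≤ 4
  b_4=3 ≤ 5
  b_5=5 ≤ 6
  b_6=6 ≤ 7
  b_7=9 > 8
  fails at i=7 ⇒ NO

NO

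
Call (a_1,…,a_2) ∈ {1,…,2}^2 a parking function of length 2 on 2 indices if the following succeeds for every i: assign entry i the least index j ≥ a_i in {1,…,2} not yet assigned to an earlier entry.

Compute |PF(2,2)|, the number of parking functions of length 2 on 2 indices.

3

|PF(2,2)| = (2+1−2)·(2+1)^{2−1} = 1 · 3 = 3 (Pollak)
One tuple (1,2) → sorted (1,2): b_i ≤ i ∀i, a PF.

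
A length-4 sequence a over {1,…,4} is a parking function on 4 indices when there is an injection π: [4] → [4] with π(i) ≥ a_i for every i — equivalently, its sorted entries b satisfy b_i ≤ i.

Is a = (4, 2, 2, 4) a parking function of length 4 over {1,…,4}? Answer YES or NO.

Sorted: b = (2, 2, 4, 4).
  b_1=2 > 1
  fails at i=1 ⇒ NO

NO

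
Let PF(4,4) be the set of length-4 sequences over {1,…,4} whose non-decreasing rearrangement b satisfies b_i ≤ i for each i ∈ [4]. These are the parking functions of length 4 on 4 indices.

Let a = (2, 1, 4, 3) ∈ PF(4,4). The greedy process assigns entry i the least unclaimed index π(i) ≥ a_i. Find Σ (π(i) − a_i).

0

Σπ = 4·5/2 = 10 (π permutes [4]); Σa = 2+1+4+3 = 10; disp = 10−10 = 0.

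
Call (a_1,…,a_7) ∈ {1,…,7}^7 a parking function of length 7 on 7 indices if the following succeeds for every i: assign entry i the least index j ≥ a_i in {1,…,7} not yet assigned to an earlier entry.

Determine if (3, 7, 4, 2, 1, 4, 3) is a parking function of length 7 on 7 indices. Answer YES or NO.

YES

Order a: b = (1, 2, 3, 3, 4, 4, 7).
  b_1=1 ≤ 1
  b_2=2 ≤ 2
  b_3=3 ≤ 3
  b_4=3 ≤ 4
  b_5=4 ≤ 5
  b_6=4 ≤ 6
  b_7=7 ≤ 7
All bounds hold ⇒ YES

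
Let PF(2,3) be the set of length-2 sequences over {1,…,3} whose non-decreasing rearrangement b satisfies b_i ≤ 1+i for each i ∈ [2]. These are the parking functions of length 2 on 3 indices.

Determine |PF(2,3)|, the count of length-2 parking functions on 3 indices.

Count = (3−2+1)·(3+1)^(2−1) = 2·4 = 8 [KW]
Check (2,3) → sorted (2,3): b_i ≤ 1+i ∀i, a PF.

8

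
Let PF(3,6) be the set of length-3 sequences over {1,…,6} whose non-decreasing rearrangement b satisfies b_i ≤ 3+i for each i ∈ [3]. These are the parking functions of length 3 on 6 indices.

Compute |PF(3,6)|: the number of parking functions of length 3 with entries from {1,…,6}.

#PF = (6−3+1)·(6+1)^(3−1) = 4 · 49 = 196 (Pollak)
Example (5,2,5) → sorted (2,5,5): b_i ≤ 3+i ∀i, a PF.

196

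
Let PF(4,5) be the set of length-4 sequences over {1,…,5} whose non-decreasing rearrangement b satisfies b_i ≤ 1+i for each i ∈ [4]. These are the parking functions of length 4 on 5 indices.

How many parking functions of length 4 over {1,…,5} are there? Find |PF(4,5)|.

|PF| = (5+1−4)·(5+1)^{4−1} = 2·216 = 432 (Pollak)
Example (1,3,4,4) → sorted (1,3,4,4): b_i ≤ 1+i ∀i, a PF.

432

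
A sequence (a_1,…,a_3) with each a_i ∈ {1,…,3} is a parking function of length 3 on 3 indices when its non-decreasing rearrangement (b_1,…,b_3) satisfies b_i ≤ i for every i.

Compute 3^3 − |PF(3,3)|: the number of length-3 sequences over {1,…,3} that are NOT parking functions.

11

|PF(3,3)| = 1·4^2 = 1 · 16 = 16 (Pollak)
Check (3,3,3) → sorted (3,3,3): b_1=3>1, not a PF.
So 27 − 16 = 11 fail.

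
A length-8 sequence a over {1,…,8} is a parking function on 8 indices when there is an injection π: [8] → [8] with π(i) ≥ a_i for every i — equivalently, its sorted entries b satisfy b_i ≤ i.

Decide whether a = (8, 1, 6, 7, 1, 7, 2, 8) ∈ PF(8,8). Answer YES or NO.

Sorted: b = (1, 1, 2, 6, 7, 7, 8, 8).
  b_1=1 ≤ 1
  b_2=1 ≤ 2
  b_3=2 ≤ 3
  b_4=6 > 4
  fails at i=4 ⇒ NO

NO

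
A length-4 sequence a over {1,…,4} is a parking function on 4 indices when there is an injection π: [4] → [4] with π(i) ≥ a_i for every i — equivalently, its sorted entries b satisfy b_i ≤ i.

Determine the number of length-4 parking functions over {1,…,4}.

Count = (4−4+1)·(4+1)^(4−1) = 1×125 = 125
One tuple (4,2,1,1) → sorted (1,1,2,4): b_i ≤ i ∀i, a PF.

125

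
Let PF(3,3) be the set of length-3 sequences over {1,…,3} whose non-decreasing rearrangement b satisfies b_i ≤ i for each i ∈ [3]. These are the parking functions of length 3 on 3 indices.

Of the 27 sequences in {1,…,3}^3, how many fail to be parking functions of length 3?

11

|PF| = (3+1−3)·(3+1)^{3−1} = 1 · 16 = 16 (Konheim–Weiss)
Example (3,3,1) → sorted (1,3,3): b_2=3>2, not a PF.
3^3 − 16 = 27 − 16 = 11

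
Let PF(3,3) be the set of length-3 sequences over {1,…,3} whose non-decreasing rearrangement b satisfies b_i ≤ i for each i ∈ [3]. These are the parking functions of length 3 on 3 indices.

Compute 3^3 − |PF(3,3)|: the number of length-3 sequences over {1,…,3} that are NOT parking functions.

11

#PF = (4−3)·4^(3−1) = 1·16 = 16 [KW]
One tuple (3,3,3) → sorted (3,3,3): b_1=3>1, not a PF.
3^3 − 16 = 27 − 16 = 11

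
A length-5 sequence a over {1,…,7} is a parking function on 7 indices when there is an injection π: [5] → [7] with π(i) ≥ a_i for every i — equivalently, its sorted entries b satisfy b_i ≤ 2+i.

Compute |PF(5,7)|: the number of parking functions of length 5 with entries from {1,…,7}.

#PF = 3·8^4 = 3×4096 = 12288
E.g. (5,1,3,6,1) → sorted (1,1,3,5,6): b_i ≤ 2+i ∀i, a PF.

12288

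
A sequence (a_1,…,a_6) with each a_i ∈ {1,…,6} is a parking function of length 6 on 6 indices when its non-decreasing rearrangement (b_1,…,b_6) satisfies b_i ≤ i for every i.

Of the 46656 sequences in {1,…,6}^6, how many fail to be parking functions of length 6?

29849

Count = 1·7^5 = 1 · 16807 = 16807
Example (4,4,2,5,6,6) → sorted (2,4,4,5,6,6): b_1=2>1, not a PF.
6^6 − 16807 = 46656 − 16807 = 29849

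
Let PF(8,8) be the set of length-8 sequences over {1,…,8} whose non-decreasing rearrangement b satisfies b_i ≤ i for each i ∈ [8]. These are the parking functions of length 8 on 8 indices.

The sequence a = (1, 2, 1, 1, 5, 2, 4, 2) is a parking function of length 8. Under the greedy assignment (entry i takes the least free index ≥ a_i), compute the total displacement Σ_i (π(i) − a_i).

Σπ = 36 ({1..8} each once); Σa = 1+2+1+1+5+2+4+2 = 18; disp = 36−18 = 18.

18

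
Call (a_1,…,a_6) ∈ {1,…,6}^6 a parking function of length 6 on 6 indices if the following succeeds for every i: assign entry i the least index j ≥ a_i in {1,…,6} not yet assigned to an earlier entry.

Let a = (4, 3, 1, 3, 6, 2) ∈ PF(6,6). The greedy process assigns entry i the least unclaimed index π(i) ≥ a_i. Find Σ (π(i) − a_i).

2

Σπ(i) = 1+…+6 = 21; Σa = 4+3+1+3+6+2 = 19; disp = 21−19 = 2.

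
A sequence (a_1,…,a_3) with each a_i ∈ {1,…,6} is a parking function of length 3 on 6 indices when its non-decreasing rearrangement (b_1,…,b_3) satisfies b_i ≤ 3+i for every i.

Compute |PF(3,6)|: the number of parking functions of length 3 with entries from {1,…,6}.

196

|PF(3,6)| = (7−3)·7^(3−1) = 4 · 49 = 196 [KW]
Check (4,5,5) → sorted (4,5,5): b_i ≤ 3+i ∀i, a PF.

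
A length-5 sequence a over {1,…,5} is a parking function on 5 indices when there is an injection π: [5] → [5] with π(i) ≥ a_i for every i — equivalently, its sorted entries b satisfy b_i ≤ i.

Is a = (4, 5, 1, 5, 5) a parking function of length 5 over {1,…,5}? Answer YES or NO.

NO

Rearranged: b = (1, 4, 5, 5, 5).
  b_1=1 ≤ 1
  b_2=4 > 2
  fails at i=2 ⇒ NO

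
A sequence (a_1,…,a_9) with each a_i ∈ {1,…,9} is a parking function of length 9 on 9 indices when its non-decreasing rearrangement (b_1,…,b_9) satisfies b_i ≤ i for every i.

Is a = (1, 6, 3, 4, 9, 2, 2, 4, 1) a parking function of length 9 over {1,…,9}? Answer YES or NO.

YES

Sorted: b = (1, 1, 2, 2, 3, 4, 4, 6, 9).
  b_1=1 ≤ 1
  b_2=1 ≤ 2
  b_3=2 ≤ 3
  b_4=2 ≤ 4
  b_5=3 ≤ 5
  b_6=4 ≤ 6
  b_7=4 ≤ 7
  b_8=6 ≤ 8
  b_9=9 ≤ 9
All bounds hold ⇒ YES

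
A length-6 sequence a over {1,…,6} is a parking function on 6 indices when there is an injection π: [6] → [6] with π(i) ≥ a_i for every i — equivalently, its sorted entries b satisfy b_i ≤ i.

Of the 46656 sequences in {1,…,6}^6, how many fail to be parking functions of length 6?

29849

Count = (6−6+1)·(6+1)^(6−1) = 1×16807 = 16807 (Konheim–Weiss)
Check (2,5,6,5,3,5) → sorted (2,3,5,5,5,6): b_1=2>1, not a PF.
Total 46656; non-PF = 46656−16807 = 29849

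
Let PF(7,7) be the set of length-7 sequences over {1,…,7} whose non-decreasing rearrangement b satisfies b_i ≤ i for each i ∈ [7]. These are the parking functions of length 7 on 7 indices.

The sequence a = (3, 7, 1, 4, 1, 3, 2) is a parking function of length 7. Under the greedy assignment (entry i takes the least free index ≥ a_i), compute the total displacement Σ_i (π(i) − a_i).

Σπ(i) = 1+…+7 = 28; Σa = 3+7+1+4+1+3+2 = 21; disp = 28−21 = 7.

7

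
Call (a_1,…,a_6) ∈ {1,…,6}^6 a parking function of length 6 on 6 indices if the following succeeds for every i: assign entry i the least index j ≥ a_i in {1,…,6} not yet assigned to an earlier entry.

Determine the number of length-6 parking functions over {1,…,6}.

|PF(6,6)| = (7−6)·7^(6−1) = 1 · 16807 = 16807 (Pollak)
E.g. (3,1,1,3,3,3) → sorted (1,1,3,3,3,3): b_i ≤ i ∀i, a PF.

16807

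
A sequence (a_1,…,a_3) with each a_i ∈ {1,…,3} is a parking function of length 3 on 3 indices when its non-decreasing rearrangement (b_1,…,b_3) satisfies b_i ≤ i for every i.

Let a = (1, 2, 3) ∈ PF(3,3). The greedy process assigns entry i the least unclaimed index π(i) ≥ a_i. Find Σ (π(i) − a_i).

Σπ = 3·4/2 = 6 (π permutes [3]); Σa = 1+2+3 = 6; disp = 6−6 = 0.

0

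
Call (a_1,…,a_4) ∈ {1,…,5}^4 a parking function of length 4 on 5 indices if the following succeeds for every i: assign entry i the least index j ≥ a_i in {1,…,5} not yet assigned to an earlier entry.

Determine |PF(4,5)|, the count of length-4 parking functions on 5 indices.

|PF| = (6−4)·6^(4−1) = 2·216 = 432
Check (1,2,1,4) → sorted (1,1,2,4): b_i ≤ 1+i ∀i, a PF.

432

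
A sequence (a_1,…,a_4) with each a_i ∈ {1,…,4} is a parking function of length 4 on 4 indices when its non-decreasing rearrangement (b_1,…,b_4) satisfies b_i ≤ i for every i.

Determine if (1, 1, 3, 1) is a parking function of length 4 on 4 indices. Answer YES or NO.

YES

Order a: b = (1, 1, 1, 3).
  b_1=1 ≤ 1
  b_2=1 ≤ 2
  b_3=1 ≤ 3
  b_4=3 ≤ 4
All bounds hold ⇒ YES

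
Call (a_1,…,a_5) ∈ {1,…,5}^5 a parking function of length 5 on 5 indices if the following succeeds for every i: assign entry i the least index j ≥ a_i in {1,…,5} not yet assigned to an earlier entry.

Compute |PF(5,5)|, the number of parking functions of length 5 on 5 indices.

|PF| = 1·6^4 = 1 · 1296 = 1296
E.g. (4,1,1,4,3) → sorted (1,1,3,4,4): b_i ≤ i ∀i, a PF.

1296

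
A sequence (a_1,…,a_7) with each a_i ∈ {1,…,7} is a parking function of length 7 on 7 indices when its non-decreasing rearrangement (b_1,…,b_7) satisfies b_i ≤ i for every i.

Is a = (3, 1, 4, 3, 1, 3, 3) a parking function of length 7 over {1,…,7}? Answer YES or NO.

Rearranged: b = (1, 1, 3, 3, 3, 3, 4).
  b_1=1 ≤ 1
  b_2=1 ≤ 2
  b_3=3 ≤ 3
  b_4=3 ≤ 4
  b_5=3 ≤ 5
  b_6=3 ≤ 6
  b_7=4 ≤ 7
All bounds hold ⇒ YES

YES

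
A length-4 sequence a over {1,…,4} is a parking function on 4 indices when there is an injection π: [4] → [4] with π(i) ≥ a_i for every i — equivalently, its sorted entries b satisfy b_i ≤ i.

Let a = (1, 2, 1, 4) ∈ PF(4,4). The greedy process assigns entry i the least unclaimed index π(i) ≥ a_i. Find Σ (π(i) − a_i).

2

Σπ = 10 ({1..4} each once); Σa = 1+2+1+4 = 8; disp = 10−8 = 2.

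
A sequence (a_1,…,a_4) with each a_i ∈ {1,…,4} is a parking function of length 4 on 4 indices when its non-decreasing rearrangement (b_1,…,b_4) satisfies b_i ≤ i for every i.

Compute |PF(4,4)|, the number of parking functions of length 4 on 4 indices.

Count = 1·5^3 = 1×125 = 125 (Pollak)
Check (2,1,4,3) → sorted (1,2,3,4): b_i ≤ i ∀i, a PF.

125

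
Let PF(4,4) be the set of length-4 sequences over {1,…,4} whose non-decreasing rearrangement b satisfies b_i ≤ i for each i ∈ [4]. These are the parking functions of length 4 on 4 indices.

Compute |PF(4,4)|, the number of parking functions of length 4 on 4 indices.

125

Count = (4+1−4)·(4+1)^{4−1} = 1·125 = 125
Example (1,1,3,1) → sorted (1,1,1,3): b_i ≤ i ∀i, a PF.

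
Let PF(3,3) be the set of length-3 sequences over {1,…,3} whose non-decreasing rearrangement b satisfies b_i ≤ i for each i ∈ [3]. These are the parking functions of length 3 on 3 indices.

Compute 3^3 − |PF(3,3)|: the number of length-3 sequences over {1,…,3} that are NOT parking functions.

|PF(3,3)| = 1·4^2 = 1 · 16 = 16 (Konheim–Weiss)
Example (2,3,2) → sorted (2,2,3): b_1=2>1, not a PF.
So 27 − 16 = 11 fail.

11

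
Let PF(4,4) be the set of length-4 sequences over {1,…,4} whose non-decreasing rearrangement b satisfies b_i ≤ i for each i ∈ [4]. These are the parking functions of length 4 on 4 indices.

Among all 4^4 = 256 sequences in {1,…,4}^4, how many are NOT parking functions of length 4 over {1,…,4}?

131

Count = (4+1−4)·(4+1)^{4−1} = 1·125 = 125 (Konheim–Weiss)
Check (4,4,3,4) → sorted (3,4,4,4): b_1=3>1, not a PF.
Total 256; non-PF = 256−125 = 131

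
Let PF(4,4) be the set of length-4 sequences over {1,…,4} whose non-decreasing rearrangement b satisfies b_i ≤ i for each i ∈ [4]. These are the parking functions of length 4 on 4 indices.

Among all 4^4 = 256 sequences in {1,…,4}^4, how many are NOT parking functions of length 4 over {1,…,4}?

#PF = (4−4+1)·(4+1)^(4−1) = 1·125 = 125
Example (1,3,3,3) → sorted (1,3,3,3): b_2=3>2, not a PF.
Total 256; non-PF = 256−125 = 131

131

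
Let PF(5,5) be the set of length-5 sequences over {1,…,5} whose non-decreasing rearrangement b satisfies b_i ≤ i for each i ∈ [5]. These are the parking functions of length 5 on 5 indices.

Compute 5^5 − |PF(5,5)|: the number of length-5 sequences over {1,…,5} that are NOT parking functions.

1829

|PF(5,5)| = 1·6^4 = 1×1296 = 1296
E.g. (4,4,4,4,3) → sorted (3,4,4,4,4): b_1=3>1, not a PF.
So 3125 − 1296 = 1829 fail.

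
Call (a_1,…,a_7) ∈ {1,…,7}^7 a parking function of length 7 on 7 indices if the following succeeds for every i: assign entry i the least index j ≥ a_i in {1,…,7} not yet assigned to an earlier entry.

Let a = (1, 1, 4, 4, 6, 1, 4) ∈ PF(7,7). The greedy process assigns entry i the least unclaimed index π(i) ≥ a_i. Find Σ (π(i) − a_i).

7

Σπ = 28 ({1..7} each once); Σa = 1+1+4+4+6+1+4 = 21; disp = 28−21 = 7.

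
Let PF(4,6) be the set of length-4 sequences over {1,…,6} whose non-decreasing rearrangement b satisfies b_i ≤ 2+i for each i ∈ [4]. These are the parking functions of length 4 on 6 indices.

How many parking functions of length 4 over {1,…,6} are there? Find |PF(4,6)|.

|PF(4,6)| = 3·7^3 = 3 · 343 = 1029
Example (5,1,3,4) → sorted (1,3,4,5): b_i ≤ 2+i ∀i, a PF.

1029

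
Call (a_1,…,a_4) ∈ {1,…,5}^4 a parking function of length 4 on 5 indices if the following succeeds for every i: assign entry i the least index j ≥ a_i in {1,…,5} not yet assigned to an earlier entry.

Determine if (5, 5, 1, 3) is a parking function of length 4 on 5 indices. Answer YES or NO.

Sorted: b = (1, 3, 5, 5).
  b_1=1 ≤ 2
  b_2=3 ≤ 3
  b_3=5 > 4
  fails at i=3 ⇒ NO

NO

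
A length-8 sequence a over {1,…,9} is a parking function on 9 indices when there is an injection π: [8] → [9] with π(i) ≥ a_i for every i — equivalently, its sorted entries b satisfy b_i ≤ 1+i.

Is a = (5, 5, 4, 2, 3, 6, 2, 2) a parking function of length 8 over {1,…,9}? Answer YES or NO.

Sorted: b = (2, 2, 2, 3, 4, 5, 5, 6).
  b_1=2 ≤ 2
  b_2=2 ≤ 3
  b_3=2 ≤ 4
  b_4=3 ≤ 5
  b_5=4 ≤ 6
  b_6=5 ≤ 7
  b_7=5 ≤ 8
  b_8=6 ≤ 9
All bounds hold ⇒ YES

YES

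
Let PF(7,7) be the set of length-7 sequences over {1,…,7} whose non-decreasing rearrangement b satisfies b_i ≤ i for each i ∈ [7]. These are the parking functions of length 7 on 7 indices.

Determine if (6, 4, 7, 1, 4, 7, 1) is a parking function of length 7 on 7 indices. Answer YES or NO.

NO

Order a: b = (1, 1, 4, 4, 6, 7, 7).
  b_1=1 ≤ 1
  b_2=1 ≤ 2
  b_3=4 > 3
  fails at i=3 ⇒ NO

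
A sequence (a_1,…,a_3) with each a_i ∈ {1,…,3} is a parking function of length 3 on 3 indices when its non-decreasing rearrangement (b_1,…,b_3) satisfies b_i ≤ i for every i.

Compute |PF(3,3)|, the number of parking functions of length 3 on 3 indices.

#PF = (3−3+1)·(3+1)^(3−1) = 1×16 = 16 (Konheim–Weiss)
Example (1,1,1) → sorted (1,1,1): b_i ≤ i ∀i, a PF.

16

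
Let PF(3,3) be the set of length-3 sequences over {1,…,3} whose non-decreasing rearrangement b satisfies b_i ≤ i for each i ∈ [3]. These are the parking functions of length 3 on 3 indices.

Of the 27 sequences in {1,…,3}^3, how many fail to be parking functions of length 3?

11

#PF = (4−3)·4^(3−1) = 1×16 = 16 (Konheim–Weiss)
E.g. (2,3,3) → sorted (2,3,3): b_1=2>1, not a PF.
So 27 − 16 = 11 fail.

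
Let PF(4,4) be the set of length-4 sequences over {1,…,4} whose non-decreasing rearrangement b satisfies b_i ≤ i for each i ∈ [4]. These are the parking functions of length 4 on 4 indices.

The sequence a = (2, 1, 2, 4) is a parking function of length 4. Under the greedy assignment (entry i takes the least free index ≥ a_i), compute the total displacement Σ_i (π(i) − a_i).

1

Σπ(i) = 1+…+4 = 10; Σa = 2+1+2+4 = 9; disp = 10−9 = 1.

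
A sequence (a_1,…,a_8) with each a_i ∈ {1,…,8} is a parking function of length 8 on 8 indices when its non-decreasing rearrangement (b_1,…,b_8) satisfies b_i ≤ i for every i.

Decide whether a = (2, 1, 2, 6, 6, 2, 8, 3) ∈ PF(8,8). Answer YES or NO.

Order a: b = (1, 2, 2, 2, 3, 6, 6, 8).
  b_1=1 ≤ 1
  b_2=2 ≤ 2
  b_3=2 ≤ 3
  b_4=2 ≤ 4
  b_5=3 ≤ 5
  b_6=6 ≤ 6
  b_7=6 ≤ 7
  b_8=8 ≤ 8
All bounds hold ⇒ YES

YES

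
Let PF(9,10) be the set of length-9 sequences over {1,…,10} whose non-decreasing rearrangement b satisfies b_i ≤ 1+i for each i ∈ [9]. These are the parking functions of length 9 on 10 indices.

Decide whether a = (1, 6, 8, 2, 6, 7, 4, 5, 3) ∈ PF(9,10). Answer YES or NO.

Rearranged: b = (1, 2, 3, 4, 5, 6, 6, 7, 8).
  b_1=1 ≤ 2
  b_2=2 ≤ 3
  b_3=3 ≤ 4
  b_4=4 ≤ 5
  b_5=5 ≤ 6
  b_6=6 ≤ 7
  b_7=6 ≤ 8
  b_8=7 ≤ 9
  b_9=8 ≤ 10
All bounds hold ⇒ YES

YES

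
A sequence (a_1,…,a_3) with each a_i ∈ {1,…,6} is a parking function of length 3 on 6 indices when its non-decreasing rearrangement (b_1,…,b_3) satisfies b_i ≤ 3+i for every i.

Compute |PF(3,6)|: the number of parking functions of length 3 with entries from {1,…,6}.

|PF| = 4·7^2 = 4·49 = 196 (Konheim–Weiss)
Example (1,6,1) → sorted (1,1,6): b_i ≤ 3+i ∀i, a PF.

196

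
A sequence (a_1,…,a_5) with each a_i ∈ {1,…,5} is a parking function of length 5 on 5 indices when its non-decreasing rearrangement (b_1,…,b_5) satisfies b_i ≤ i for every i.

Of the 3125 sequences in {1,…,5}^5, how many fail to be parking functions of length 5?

|PF| = 1·6^4 = 1 · 1296 = 1296 (Pollak)
Example (5,3,3,3,3) → sorted (3,3,3,3,5): b_1=3>1, not a PF.
5^5 − 1296 = 3125 − 1296 = 1829

1829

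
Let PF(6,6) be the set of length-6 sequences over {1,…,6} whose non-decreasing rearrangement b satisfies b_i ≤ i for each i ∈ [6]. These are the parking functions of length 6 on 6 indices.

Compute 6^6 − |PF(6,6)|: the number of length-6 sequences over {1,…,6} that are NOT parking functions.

|PF(6,6)| = (6−6+1)·(6+1)^(6−1) = 1·16807 = 16807 (Konheim–Weiss)
E.g. (6,4,1,1,6,6) → sorted (1,1,4,6,6,6): b_3=4>3, not a PF.
So 46656 − 16807 = 29849 fail.

29849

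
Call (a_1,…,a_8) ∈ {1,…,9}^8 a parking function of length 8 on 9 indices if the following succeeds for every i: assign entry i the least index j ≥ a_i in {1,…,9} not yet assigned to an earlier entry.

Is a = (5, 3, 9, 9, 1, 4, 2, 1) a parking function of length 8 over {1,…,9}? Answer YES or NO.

NO

Rearranged: b = (1, 1, 2, 3, 4, 5, 9, 9).
  b_1=1 ≤ 2
  b_2=1 ≤ 3
  b_3=2 ≤ 4
  b_4=3 ≤ 5
  b_5=4 ≤ 6
  b_6=5 ≤ 7
  b_7=9 > 8
  fails at i=7 ⇒ NO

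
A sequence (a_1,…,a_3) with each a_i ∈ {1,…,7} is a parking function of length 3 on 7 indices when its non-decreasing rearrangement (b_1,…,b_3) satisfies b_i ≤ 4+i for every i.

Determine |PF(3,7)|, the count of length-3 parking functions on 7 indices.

Count = (7+1−3)·(7+1)^{3−1} = 5 · 64 = 320 (Pollak)
Check (1,4,4) → sorted (1,4,4): b_i ≤ 4+i ∀i, a PF.

320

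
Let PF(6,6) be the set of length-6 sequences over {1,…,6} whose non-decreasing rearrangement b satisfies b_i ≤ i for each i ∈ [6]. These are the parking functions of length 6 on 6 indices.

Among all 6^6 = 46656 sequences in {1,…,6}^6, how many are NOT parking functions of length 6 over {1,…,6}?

29849

|PF| = (6+1−6)·(6+1)^{6−1} = 1×16807 = 16807 (Pollak)
E.g. (6,6,6,1,4,3) → sorted (1,3,4,6,6,6): b_2=3>2, not a PF.
So 46656 − 16807 = 29849 fail.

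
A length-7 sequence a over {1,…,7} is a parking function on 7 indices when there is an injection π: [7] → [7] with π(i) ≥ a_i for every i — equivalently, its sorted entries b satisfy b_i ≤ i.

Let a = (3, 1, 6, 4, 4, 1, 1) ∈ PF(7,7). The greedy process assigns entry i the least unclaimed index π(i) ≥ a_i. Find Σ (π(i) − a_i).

8

Σπ = 28 ({1..7} each once); Σa = 3+1+6+4+4+1+1 = 20; disp = 28−20 = 8.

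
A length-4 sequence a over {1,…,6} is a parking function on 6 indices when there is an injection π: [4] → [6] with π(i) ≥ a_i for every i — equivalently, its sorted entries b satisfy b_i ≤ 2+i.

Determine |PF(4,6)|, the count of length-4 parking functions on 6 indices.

1029

Count = 3·7^3 = 3·343 = 1029 [KW]
E.g. (3,4,5,6) → sorted (3,4,5,6): b_i ≤ 2+i ∀i, a PF.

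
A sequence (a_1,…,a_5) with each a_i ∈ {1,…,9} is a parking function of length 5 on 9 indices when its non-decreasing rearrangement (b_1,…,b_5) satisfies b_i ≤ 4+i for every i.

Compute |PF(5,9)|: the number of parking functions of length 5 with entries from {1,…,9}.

Count = (10−5)·10^(5−1) = 5·10000 = 50000 [KW]
E.g. (5,5,1,1,6) → sorted (1,1,5,5,6): b_i ≤ 4+i ∀i, a PF.

50000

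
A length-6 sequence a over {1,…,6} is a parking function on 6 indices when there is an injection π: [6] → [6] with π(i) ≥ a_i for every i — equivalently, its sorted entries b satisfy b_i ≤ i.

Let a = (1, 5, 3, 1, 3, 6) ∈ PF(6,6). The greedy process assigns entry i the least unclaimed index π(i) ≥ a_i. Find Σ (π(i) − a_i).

2

Σπ = 6·7/2 = 21 (π permutes [6]); Σa = 1+5+3+1+3+6 = 19; disp = 21−19 = 2.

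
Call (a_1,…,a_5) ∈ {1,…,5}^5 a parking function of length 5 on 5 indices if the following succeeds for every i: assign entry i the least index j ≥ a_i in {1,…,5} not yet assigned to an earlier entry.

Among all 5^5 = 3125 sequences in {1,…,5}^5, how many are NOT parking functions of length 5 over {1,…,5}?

1829

#PF = (6−5)·6^(5−1) = 1·1296 = 1296 (Konheim–Weiss)
Example (5,5,5,5,5) → sorted (5,5,5,5,5): b_1=5>1, not a PF.
So 3125 − 1296 = 1829 fail.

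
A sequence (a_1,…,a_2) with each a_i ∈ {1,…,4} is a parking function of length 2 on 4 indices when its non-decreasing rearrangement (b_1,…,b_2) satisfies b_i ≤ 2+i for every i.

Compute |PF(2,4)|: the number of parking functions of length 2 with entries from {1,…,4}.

|PF| = (4+1−2)·(4+1)^{2−1} = 3 · 5 = 15 (Pollak)
E.g. (1,3) → sorted (1,3): b_i ≤ 2+i ∀i, a PF.

15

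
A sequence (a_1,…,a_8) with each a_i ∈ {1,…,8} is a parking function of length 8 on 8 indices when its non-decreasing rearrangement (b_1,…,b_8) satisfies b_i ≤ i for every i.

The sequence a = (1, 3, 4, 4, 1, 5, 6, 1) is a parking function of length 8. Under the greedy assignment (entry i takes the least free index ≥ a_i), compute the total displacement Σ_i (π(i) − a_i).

Σπ(i) = 1+…+8 = 36; Σa = 1+3+4+4+1+5+6+1 = 25; disp = 36−25 = 11.

11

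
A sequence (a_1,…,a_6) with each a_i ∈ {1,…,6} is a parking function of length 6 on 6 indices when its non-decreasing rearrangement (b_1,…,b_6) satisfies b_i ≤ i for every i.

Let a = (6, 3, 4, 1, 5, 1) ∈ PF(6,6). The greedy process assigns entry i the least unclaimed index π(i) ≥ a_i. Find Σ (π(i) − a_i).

Σπ = 6·7/2 = 21 (π permutes [6]); Σa = 6+3+4+1+5+1 = 20; disp = 21−20 = 1.

1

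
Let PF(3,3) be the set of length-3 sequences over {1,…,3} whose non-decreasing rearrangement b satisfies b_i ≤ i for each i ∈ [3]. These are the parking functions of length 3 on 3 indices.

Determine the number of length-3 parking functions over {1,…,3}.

16

|PF(3,3)| = (3+1−3)·(3+1)^{3−1} = 1 · 16 = 16 (Konheim–Weiss)
One tuple (3,2,1) → sorted (1,2,3): b_i ≤ i ∀i, a PF.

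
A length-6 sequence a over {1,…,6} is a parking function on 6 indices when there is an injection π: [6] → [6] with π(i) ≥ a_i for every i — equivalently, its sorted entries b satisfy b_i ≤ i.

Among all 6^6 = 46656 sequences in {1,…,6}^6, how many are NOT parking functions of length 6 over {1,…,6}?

Count = (6+1−6)·(6+1)^{6−1} = 1·16807 = 16807
E.g. (6,3,5,5,3,3) → sorted (3,3,3,5,5,6): b_1=3>1, not a PF.
Total 46656; non-PF = 46656−16807 = 29849

29849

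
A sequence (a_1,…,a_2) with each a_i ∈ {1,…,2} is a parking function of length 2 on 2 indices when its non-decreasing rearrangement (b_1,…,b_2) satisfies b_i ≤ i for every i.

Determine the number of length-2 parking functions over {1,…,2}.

|PF| = 1·3^1 = 1×3 = 3
One tuple (1,1) → sorted (1,1): b_i ≤ i ∀i, a PF.

3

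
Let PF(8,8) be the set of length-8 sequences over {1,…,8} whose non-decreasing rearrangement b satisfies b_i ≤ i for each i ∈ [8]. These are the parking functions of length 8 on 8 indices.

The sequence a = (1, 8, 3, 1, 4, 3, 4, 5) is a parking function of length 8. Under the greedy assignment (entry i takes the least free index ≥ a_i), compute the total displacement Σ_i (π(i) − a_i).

7

Σπ = 8·9/2 = 36 (π permutes [8]); Σa = 1+8+3+1+4+3+4+5 = 29; disp = 36−29 = 7.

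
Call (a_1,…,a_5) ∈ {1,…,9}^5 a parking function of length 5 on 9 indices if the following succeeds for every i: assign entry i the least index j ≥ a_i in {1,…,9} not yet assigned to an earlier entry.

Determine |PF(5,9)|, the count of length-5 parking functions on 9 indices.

|PF(5,9)| = 5·10^4 = 5·10000 = 50000 [KW]
E.g. (3,6,3,6,7) → sorted (3,3,6,6,7): b_i ≤ 4+i ∀i, a PF.

50000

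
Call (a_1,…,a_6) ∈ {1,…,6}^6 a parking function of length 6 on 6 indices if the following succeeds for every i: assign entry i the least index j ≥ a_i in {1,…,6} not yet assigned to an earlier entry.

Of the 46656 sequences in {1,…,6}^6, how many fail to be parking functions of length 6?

#PF = (6+1−6)·(6+1)^{6−1} = 1×16807 = 16807 (Pollak)
One tuple (6,4,6,4,4,2) → sorted (2,4,4,4,6,6): b_1=2>1, not a PF.
6^6 − 16807 = 46656 − 16807 = 29849

29849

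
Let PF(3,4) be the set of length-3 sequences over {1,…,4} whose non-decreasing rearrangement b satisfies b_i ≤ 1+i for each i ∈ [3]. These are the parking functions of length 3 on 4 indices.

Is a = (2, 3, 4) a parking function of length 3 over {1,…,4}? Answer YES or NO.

YES

Sorted: b = (2, 3, 4).
  b_1=2 ≤ 2
  b_2=3 ≤ 3
  b_3=4 ≤ 4
All bounds hold ⇒ YES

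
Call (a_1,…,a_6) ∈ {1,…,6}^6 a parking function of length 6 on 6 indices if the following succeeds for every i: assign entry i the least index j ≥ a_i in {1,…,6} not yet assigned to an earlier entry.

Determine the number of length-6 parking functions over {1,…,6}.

Count = (7−6)·7^(6−1) = 1 · 16807 = 16807 [KW]
E.g. (3,6,5,1,2,3) → sorted (1,2,3,3,5,6): b_i ≤ i ∀i, a PF.

16807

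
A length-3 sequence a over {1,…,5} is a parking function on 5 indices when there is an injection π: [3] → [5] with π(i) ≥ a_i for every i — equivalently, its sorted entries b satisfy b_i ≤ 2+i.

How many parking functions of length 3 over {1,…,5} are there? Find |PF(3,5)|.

108

|PF(3,5)| = (5+1−3)·(5+1)^{3−1} = 3·36 = 108
Example (3,4,1) → sorted (1,3,4): b_i ≤ 2+i ∀i, a PF.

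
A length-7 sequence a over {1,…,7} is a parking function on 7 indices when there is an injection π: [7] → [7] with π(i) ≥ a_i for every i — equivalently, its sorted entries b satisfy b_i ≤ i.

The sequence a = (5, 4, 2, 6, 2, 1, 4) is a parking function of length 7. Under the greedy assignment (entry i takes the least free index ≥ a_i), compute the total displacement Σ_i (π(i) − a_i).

4

Σπ(i) = 1+…+7 = 28; Σa = 5+4+2+6+2+1+4 = 24; disp = 28−24 = 4.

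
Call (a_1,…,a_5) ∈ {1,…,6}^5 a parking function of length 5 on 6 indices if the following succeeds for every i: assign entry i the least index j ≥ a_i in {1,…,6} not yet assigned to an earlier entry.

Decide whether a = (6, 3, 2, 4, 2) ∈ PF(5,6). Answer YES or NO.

Rearranged: b = (2, 2, 3, 4, 6).
  b_1=2 ≤ 2
  b_2=2 ≤ 3
  b_3=3 ≤ 4
  b_4=4 ≤ 5
  b_5=6 ≤ 6
All bounds hold ⇒ YES

YES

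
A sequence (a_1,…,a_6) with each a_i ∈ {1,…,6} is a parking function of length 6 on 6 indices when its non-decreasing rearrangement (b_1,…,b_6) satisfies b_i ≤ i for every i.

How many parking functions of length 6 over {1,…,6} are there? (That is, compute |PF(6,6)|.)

|PF| = (6−6+1)·(6+1)^(6−1) = 1·16807 = 16807 [KW]
Check (4,1,3,1,2,3) → sorted (1,1,2,3,3,4): b_i ≤ i ∀i, a PF.

16807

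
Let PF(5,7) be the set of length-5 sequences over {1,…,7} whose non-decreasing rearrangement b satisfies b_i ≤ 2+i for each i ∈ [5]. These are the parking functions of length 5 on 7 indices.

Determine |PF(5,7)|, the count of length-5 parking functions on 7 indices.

12288

|PF| = (7−5+1)·(7+1)^(5−1) = 3×4096 = 12288 [KW]
Check (6,4,6,3,5) → sorted (3,4,5,6,6): b_i ≤ 2+i ∀i, a PF.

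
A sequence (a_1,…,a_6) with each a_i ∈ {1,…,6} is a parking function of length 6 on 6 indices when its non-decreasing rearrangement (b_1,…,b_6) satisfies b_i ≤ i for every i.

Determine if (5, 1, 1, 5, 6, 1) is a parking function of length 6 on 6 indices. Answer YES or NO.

NO

Sorted: b = (1, 1, 1, 5, 5, 6).
  b_1=1 ≤ 1
  b_2=1 ≤ 2
  b_3=1 ≤ 3
  b_4=5 > 4
  fails at i=4 ⇒ NO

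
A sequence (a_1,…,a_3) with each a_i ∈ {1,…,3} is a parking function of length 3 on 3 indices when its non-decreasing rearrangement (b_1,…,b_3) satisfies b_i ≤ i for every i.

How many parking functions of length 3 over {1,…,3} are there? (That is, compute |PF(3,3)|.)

|PF(3,3)| = 1·4^2 = 1·16 = 16
Check (1,2,3) → sorted (1,2,3): b_i ≤ i ∀i, a PF.

16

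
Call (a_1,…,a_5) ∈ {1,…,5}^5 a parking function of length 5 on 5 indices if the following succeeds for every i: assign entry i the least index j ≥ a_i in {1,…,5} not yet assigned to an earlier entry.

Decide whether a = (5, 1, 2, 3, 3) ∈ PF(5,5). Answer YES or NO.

Sorted: b = (1, 2, 3, 3, 5).
  b_1=1 ≤ 1
  b_2=2 ≤ 2
  b_3=3 ≤ 3
  b_4=3 ≤ 4
  b_5=5 ≤ 5
All bounds hold ⇒ YES

YES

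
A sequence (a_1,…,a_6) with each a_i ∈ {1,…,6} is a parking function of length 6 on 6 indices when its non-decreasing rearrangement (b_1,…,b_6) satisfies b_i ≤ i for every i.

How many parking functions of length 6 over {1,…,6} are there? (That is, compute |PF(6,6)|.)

|PF(6,6)| = (7−6)·7^(6−1) = 1·16807 = 16807 (Konheim–Weiss)
E.g. (4,3,2,6,1,3) → sorted (1,2,3,3,4,6): b_i ≤ i ∀i, a PF.

16807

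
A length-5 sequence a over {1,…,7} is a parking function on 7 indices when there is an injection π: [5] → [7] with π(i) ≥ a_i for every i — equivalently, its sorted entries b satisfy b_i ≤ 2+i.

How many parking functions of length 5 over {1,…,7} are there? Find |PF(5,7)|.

Count = 3·8^4 = 3×4096 = 12288 [KW]
Check (4,6,3,1,4) → sorted (1,3,4,4,6): b_i ≤ 2+i ∀i, a PF.

12288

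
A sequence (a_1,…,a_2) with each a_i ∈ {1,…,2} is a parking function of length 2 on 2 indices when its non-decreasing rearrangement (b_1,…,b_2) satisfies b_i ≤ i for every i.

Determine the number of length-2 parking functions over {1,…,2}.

3

|PF| = 1·3^1 = 1×3 = 3 (Pollak)
One tuple (1,1) → sorted (1,1): b_i ≤ i ∀i, a PF.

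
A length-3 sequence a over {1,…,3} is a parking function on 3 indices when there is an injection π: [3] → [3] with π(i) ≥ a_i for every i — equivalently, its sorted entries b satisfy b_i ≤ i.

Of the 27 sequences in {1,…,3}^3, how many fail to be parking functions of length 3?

#PF = (3+1−3)·(3+1)^{3−1} = 1×16 = 16 (Pollak)
One tuple (3,3,1) → sorted (1,3,3): b_2=3>2, not a PF.
3^3 − 16 = 27 − 16 = 11

11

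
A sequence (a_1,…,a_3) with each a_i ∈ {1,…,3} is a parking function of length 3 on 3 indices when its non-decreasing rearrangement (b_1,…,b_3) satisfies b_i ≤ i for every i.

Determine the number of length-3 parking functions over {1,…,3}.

16

Count = (3+1−3)·(3+1)^{3−1} = 1×16 = 16
Check (1,2,3) → sorted (1,2,3): b_i ≤ i ∀i, a PF.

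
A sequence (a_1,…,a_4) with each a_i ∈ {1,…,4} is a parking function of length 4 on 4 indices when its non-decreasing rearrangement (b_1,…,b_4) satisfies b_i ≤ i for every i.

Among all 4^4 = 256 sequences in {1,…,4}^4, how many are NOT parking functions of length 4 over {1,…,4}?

|PF(4,4)| = 1·5^3 = 1 · 125 = 125 [KW]
Check (4,4,3,4) → sorted (3,4,4,4): b_1=3>1, not a PF.
So 256 − 125 = 131 fail.

131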